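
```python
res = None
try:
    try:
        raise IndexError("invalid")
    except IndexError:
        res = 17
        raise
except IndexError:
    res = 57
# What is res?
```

Step-by-step execution trace:
1. Inner try: `raise IndexError("invalid")` raises IndexError.
2. Inner `except IndexError` matches → res = 17.
3. bare `raise` re-raises the same IndexError.
4. Outer `except IndexError` matches → res = 57.
Result: 57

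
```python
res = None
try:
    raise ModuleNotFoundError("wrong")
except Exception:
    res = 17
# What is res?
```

Step-by-step execution trace:
1. `raise ModuleNotFoundError(...)` raises ModuleNotFoundError.
2. `except Exception` matches (ModuleNotFoundError is a subclass of Exception) → res = 17.
Result: 17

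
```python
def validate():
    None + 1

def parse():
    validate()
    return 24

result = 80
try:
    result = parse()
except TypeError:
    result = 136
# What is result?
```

Step-by-step execution trace:
1. result starts at 80.
2. try: `parse()` calls `validate()`.
3. `validate()` evaluates `None + 1`, which raises TypeError; it propagates through parse (uncaught).
4. `return 24` in parse is not reached; the assignment to result does not complete.
5. `except TypeError` matches → result = 136.
Result: 136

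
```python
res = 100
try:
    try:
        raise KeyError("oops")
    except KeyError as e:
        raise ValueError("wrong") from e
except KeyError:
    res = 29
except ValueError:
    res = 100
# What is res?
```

Step-by-step execution trace:
1. Inner try raises KeyError; inner `except KeyError as e` catches it.
2. `raise ValueError(...) from e` raises ValueError (KeyError is attached as __cause__, but only ValueError is active).
3. Outer `except KeyError` does not match ValueError; skipped.
4. Outer `except ValueError` matches → res = 100.
Result: 100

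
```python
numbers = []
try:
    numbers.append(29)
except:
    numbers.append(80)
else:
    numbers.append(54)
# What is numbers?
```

Step-by-step execution trace:
1. try: `numbers.append(29)` → numbers = [29]. No exception raised.
2. `except` is skipped.
3. `else` runs (try completed without exception): `numbers.append(54)` → numbers = [29, 54].
Result: [29, 54]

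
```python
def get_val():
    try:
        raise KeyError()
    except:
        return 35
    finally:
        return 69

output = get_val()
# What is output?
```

Step-by-step execution trace:
1. `get_val()` enters try: `raise KeyError()` raises KeyError.
2. bare `except` matches → `return 35` sets pending return value 35.
3. Before returning, `finally: return 69` runs and overrides the pending return.
4. get_val() returns 69 → output = 69.
Result: 69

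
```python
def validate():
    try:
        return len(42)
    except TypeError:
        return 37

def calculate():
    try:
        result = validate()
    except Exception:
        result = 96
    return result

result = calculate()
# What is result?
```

Step-by-step execution trace:
1. `calculate()` calls `validate()`.
2. In validate: `len(42)` raises TypeError; `except TypeError` catches it → returns 37.
3. In calculate: `result = validate()` → result = 37. No exception reaches calculate.
4. `except Exception` is skipped; calculate returns 37.
5. result = 37.
Result: 37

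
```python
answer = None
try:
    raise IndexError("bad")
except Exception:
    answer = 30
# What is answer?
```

Step-by-step execution trace:
1. `raise IndexError(...)` raises IndexError.
2. `except Exception` matches (IndexError is a subclass of Exception) → answer = 30.
Result: 30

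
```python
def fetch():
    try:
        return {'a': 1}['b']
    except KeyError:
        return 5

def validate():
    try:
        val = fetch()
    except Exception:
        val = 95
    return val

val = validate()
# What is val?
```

Step-by-step execution trace:
1. `validate()` calls `fetch()`.
2. In fetch: `{'a': 1}['b']` raises KeyError; `except KeyError` catches it → returns 5.
3. In validate: `val = fetch()` → val = 5. No exception reaches validate.
4. `except Exception` is skipped; validate returns 5.
5. val = 5.
Result: 5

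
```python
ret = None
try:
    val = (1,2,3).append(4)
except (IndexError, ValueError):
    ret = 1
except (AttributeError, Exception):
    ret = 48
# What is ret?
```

Step-by-step execution trace:
1. `val = (1,2,3).append(4)` raises AttributeError.
2. `except (IndexError, ValueError)` does not match AttributeError; skipped.
3. `except (AttributeError, Exception)` matches (AttributeError is in the tuple) → ret = 48.
Result: 48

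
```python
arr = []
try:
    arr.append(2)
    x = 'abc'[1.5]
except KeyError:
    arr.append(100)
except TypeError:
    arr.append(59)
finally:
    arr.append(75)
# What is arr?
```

Step-by-step execution trace:
1. try: `arr.append(2)` → arr = [2].
2. `x = 'abc'[1.5]` raises TypeError.
3. `except KeyError` does not match TypeError; skipped.
4. `except TypeError` matches → `arr.append(59)` → arr = [2, 59].
5. finally always runs: `arr.append(75)` → arr = [2, 59, 75].
Result: [2, 59, 75]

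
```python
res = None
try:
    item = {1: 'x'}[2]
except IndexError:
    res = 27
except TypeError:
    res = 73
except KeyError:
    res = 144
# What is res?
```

Step-by-step execution trace:
1. `item = {1: 'x'}[2]` raises KeyError.
2. `except IndexError` does not match KeyError; skipped.
3. `except TypeError` does not match KeyError; skipped.
4. `except KeyError` matches → res = 144.
Result: 144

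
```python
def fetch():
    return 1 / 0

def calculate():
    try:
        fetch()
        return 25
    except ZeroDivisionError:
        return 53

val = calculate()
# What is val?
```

Step-by-step execution trace:
1. `calculate()` calls `fetch()`.
2. `fetch()` evaluates `1 / 0`, which raises ZeroDivisionError; it propagates to the caller.
3. `return 25` is not reached.
4. `except ZeroDivisionError` in calculate matches → returns 53.
5. val = 53.
Result: 53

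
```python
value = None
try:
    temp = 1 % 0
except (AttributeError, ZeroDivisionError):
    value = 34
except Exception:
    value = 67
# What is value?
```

Step-by-step execution trace:
1. `temp = 1 % 0` raises ZeroDivisionError.
2. `except (AttributeError, ZeroDivisionError)` matches (ZeroDivisionError is in the tuple) → value = 34.
3. `except Exception` is not reached.
Result: 34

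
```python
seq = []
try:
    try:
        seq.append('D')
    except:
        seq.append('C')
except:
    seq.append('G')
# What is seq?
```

Step-by-step execution trace:
1. Inner try: `seq.append('D')` → seq = ['D']. No exception raised.
2. Inner `except` is skipped.
3. Inner try completes normally; outer `except` is skipped.
Result: ['D']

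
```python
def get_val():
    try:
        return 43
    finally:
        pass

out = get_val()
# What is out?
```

Step-by-step execution trace:
1. `get_val()` enters try: `return 43` sets pending return value 43.
2. Before returning, `finally: pass` runs (no effect).
3. get_val() returns 43 → out = 43.
Result: 43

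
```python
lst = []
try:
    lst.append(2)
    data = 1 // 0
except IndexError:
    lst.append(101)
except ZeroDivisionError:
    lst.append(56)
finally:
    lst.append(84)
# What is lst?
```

Step-by-step execution trace:
1. try: `lst.append(2)` → lst = [2].
2. `data = 1 // 0` raises ZeroDivisionError.
3. `except IndexError` does not match ZeroDivisionError; skipped.
4. `except ZeroDivisionError` matches → `lst.append(56)` → lst = [2, 56].
5. finally always runs: `lst.append(84)` → lst = [2, 56, 84].
Result: [2, 56, 84]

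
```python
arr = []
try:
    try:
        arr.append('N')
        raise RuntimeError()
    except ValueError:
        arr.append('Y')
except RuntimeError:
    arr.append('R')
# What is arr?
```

Step-by-step execution trace:
1. Inner try: `arr.append('N')` → arr = ['N'].
2. `raise RuntimeError()` raises RuntimeError.
3. Inner `except ValueError` does not match RuntimeError; exception propagates to outer try.
4. Outer `except RuntimeError` matches → `arr.append('R')` → arr = ['N', 'R'].
Result: ['N', 'R']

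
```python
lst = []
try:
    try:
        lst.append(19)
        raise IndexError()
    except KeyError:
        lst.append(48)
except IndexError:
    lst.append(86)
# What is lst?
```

Step-by-step execution trace:
1. Inner try: `lst.append(19)` → lst = [19].
2. `raise IndexError()` raises IndexError.
3. Inner `except KeyError` does not match IndexError; exception propagates to outer try.
4. Outer `except IndexError` matches → `lst.append(86)` → lst = [19, 86].
Result: [19, 86]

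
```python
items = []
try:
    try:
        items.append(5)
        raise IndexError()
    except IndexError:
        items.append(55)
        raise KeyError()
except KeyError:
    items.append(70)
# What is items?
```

Step-by-step execution trace:
1. Inner try: `items.append(5)` → items = [5].
2. `raise IndexError()` raises IndexError.
3. Inner `except IndexError` matches → `items.append(55)` → items = [5, 55].
4. `raise KeyError()` raises KeyError; propagates to outer try.
5. Outer `except KeyError` matches → `items.append(70)` → items = [5, 55, 70].
Result: [5, 55, 70]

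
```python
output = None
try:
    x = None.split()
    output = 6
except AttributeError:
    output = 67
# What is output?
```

Step-by-step execution trace:
1. `x = None.split()` raises AttributeError.
2. `output = 6` is not reached.
3. `except AttributeError` matches → output = 67.
Result: 67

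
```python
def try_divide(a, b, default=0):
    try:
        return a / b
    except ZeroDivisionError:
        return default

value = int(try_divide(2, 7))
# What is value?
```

Step-by-step execution trace:
1. `try_divide(2, 7)` enters try: `return 2 / 7` → returns 0.2857142857142857. No exception raised.
2. `except ZeroDivisionError` is skipped.
3. `int(0.2857142857142857)` → 0 → value = 0.
Result: 0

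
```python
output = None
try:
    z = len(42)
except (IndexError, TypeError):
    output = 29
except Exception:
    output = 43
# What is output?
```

Step-by-step execution trace:
1. `z = len(42)` raises TypeError.
2. `except (IndexError, TypeError)` matches (TypeError is in the tuple) → output = 29.
3. `except Exception` is not reached.
Result: 29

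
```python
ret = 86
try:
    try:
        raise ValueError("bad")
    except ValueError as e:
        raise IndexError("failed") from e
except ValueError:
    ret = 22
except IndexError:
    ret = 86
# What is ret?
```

Step-by-step execution trace:
1. Inner try raises ValueError; inner `except ValueError as e` catches it.
2. `raise IndexError(...) from e` raises IndexError (ValueError is attached as __cause__, but only IndexError is active).
3. Outer `except ValueError` does not match IndexError; skipped.
4. Outer `except IndexError` matches → ret = 86.
Result: 86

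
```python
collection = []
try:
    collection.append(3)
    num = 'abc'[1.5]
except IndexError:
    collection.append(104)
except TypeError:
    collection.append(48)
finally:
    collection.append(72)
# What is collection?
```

Step-by-step execution trace:
1. try: `collection.append(3)` → collection = [3].
2. `num = 'abc'[1.5]` raises TypeError.
3. `except IndexError` does not match TypeError; skipped.
4. `except TypeError` matches → `collection.append(48)` → collection = [3, 48].
5. finally always runs: `collection.append(72)` → collection = [3, 48, 72].
Result: [3, 48, 72]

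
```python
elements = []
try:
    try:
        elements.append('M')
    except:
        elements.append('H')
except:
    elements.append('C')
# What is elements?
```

Step-by-step execution trace:
1. Inner try: `elements.append('M')` → elements = ['M']. No exception raised.
2. Inner `except` is skipped.
3. Inner try completes normally; outer `except` is skipped.
Result: ['M']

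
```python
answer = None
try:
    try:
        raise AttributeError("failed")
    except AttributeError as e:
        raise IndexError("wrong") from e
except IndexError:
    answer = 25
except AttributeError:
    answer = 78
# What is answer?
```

Step-by-step execution trace:
1. Inner try raises AttributeError; inner `except AttributeError as e` catches it.
2. `raise IndexError(...) from e` raises IndexError (AttributeError is attached as __cause__, but only IndexError is active).
3. Outer `except IndexError` matches → answer = 25.
4. `except AttributeError` is not reached.
Result: 25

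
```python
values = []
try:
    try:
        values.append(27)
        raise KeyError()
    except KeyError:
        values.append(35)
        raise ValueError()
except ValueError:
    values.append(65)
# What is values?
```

Step-by-step execution trace:
1. Inner try: `values.append(27)` → values = [27].
2. `raise KeyError()` raises KeyError.
3. Inner `except KeyError` matches → `values.append(35)` → values = [27, 35].
4. `raise ValueError()` raises ValueError; propagates to outer try.
5. Outer `except ValueError` matches → `values.append(65)` → values = [27, 35, 65].
Result: [27, 35, 65]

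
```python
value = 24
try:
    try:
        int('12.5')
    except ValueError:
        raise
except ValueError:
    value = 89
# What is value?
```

Step-by-step execution trace:
1. Inner try: `int('12.5')` raises ValueError.
2. Inner `except ValueError` matches; bare `raise` re-raises the same ValueError.
3. Outer `except ValueError` matches → value = 89.
Result: 89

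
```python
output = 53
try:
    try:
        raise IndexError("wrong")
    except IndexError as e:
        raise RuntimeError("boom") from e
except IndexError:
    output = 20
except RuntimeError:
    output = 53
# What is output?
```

Step-by-step execution trace:
1. Inner try raises IndexError; inner `except IndexError as e` catches it.
2. `raise RuntimeError(...) from e` raises RuntimeError (IndexError is attached as __cause__, but only RuntimeError is active).
3. Outer `except IndexError` does not match RuntimeError; skipped.
4. Outer `except RuntimeError` matches → output = 53.
Result: 53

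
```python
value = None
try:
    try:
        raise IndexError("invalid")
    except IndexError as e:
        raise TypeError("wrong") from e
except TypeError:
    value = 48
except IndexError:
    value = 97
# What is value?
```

Step-by-step execution trace:
1. Inner try raises IndexError; inner `except IndexError as e` catches it.
2. `raise TypeError(...) from e` raises TypeError (IndexError is attached as __cause__, but only TypeError is active).
3. Outer `except TypeError` matches → value = 48.
4. `except IndexError` is not reached.
Result: 48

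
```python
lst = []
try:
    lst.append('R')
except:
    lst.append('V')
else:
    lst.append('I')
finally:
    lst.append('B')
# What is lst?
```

Step-by-step execution trace:
1. try: `lst.append('R')` → lst = ['R']. No exception raised.
2. `except` is skipped.
3. `else` runs: `lst.append('I')` → lst = ['R', 'I'].
4. `finally` always runs: `lst.append('B')` → lst = ['R', 'I', 'B'].
Result: ['R', 'I', 'B']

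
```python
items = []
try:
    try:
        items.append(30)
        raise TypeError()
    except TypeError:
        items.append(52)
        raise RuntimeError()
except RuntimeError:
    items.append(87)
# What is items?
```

Step-by-step execution trace:
1. Inner try: `items.append(30)` → items = [30].
2. `raise TypeError()` raises TypeError.
3. Inner `except TypeError` matches → `items.append(52)` → items = [30, 52].
4. `raise RuntimeError()` raises RuntimeError; propagates to outer try.
5. Outer `except RuntimeError` matches → `items.append(87)` → items = [30, 52, 87].
Result: [30, 52, 87]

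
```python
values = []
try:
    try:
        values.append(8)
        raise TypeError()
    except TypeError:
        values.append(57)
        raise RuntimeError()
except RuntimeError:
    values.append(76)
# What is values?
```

Step-by-step execution trace:
1. Inner try: `values.append(8)` → values = [8].
2. `raise TypeError()` raises TypeError.
3. Inner `except TypeError` matches → `values.append(57)` → values = [8, 57].
4. `raise RuntimeError()` raises RuntimeError; propagates to outer try.
5. Outer `except RuntimeError` matches → `values.append(76)` → values = [8, 57, 76].
Result: [8, 57, 76]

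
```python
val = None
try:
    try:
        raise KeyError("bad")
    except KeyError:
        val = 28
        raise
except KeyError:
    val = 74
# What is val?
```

Step-by-step execution trace:
1. Inner try: `raise KeyError("bad")` raises KeyError.
2. Inner `except KeyError` matches → val = 28.
3. bare `raise` re-raises the same KeyError.
4. Outer `except KeyError` matches → val = 74.
Result: 74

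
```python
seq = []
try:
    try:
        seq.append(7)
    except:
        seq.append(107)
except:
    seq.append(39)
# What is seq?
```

Step-by-step execution trace:
1. Inner try: `seq.append(7)` → seq = [7]. No exception raised.
2. Inner `except` is skipped.
3. Inner try completes normally; outer `except` is skipped.
Result: [7]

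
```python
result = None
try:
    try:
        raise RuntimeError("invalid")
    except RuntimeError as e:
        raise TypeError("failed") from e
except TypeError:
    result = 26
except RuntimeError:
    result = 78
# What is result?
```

Step-by-step execution trace:
1. Inner try raises RuntimeError; inner `except RuntimeError as e` catches it.
2. `raise TypeError(...) from e` raises TypeError (RuntimeError is attached as __cause__, but only TypeError is active).
3. Outer `except TypeError` matches → result = 26.
4. `except RuntimeError` is not reached.
Result: 26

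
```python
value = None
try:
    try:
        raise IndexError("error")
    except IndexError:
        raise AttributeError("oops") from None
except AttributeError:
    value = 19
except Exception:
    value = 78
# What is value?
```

Step-by-step execution trace:
1. Inner try raises IndexError; inner `except IndexError` catches it.
2. `raise AttributeError(...) from None` raises AttributeError (from None suppresses __context__, but the active exception is still AttributeError).
3. Outer `except AttributeError` matches → value = 19.
4. `except Exception` is not reached.
Result: 19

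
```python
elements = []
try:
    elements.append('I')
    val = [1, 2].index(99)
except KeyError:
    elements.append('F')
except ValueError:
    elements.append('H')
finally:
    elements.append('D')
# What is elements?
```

Step-by-step execution trace:
1. try: `elements.append('I')` → elements = ['I'].
2. `val = [1, 2].index(99)` raises ValueError.
3. `except KeyError` does not match ValueError; skipped.
4. `except ValueError` matches → `elements.append('H')` → elements = ['I', 'H'].
5. finally always runs: `elements.append('D')` → elements = ['I', 'H', 'D'].
Result: ['I', 'H', 'D']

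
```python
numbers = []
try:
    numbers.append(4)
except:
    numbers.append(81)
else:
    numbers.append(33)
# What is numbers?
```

Step-by-step execution trace:
1. try: `numbers.append(4)` → numbers = [4]. No exception raised.
2. `except` is skipped.
3. `else` runs (try completed without exception): `numbers.append(33)` → numbers = [4, 33].
Result: [4, 33]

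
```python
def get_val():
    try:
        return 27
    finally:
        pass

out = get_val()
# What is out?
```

Step-by-step execution trace:
1. `get_val()` enters try: `return 27` sets pending return value 27.
2. Before returning, `finally: pass` runs (no effect).
3. get_val() returns 27 → out = 27.
Result: 27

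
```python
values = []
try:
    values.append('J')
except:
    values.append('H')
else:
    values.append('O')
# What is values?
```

Step-by-step execution trace:
1. try: `values.append('J')` → values = ['J']. No exception raised.
2. `except` is skipped.
3. `else` runs (try completed without exception): `values.append('O')` → values = ['J', 'O'].
Result: ['J', 'O']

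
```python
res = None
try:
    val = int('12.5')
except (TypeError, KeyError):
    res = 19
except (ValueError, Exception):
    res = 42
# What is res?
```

Step-by-step execution trace:
1. `val = int('12.5')` raises ValueError.
2. `except (TypeError, KeyError)` does not match ValueError; skipped.
3. `except (ValueError, Exception)` matches (ValueError is in the tuple) → res = 42.
Result: 42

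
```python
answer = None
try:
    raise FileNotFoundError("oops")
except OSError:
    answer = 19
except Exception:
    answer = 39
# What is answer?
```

Step-by-step execution trace:
1. `raise FileNotFoundError(...)` raises FileNotFoundError.
2. `except OSError` matches (FileNotFoundError is a subclass of OSError) → answer = 19.
3. `except Exception` is not reached.
Result: 19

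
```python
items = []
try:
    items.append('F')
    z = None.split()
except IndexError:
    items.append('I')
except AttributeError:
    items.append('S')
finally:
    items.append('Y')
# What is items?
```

Step-by-step execution trace:
1. try: `items.append('F')` → items = ['F'].
2. `z = None.split()` raises AttributeError.
3. `except IndexError` does not match AttributeError; skipped.
4. `except AttributeError` matches → `items.append('S')` → items = ['F', 'S'].
5. finally always runs: `items.append('Y')` → items = ['F', 'S', 'Y'].
Result: ['F', 'S', 'Y']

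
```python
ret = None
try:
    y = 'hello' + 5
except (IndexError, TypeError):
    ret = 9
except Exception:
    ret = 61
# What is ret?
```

Step-by-step execution trace:
1. `y = 'hello' + 5` raises TypeError.
2. `except (IndexError, TypeError)` matches (TypeError is in the tuple) → ret = 9.
3. `except Exception` is not reached.
Result: 9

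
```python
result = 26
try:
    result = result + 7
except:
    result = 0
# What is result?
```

Step-by-step execution trace:
1. result starts at 26.
2. try: `result = result + 7` → result = 33. No exception raised.
3. `except` is skipped.
Result: 33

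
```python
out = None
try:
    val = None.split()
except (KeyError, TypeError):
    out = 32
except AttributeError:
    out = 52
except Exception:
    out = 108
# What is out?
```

Step-by-step execution trace:
1. `val = None.split()` raises AttributeError.
2. `except (KeyError, TypeError)` does not match AttributeError; skipped.
3. `except AttributeError` matches (exact type match) → out = 52.
4. `except Exception` is not reached.
Result: 52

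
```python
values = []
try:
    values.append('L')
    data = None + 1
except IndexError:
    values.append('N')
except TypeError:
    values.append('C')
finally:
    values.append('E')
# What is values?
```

Step-by-step execution trace:
1. try: `values.append('L')` → values = ['L'].
2. `data = None + 1` raises TypeError.
3. `except IndexError` does not match TypeError; skipped.
4. `except TypeError` matches → `values.append('C')` → values = ['L', 'C'].
5. finally always runs: `values.append('E')` → values = ['L', 'C', 'E'].
Result: ['L', 'C', 'E']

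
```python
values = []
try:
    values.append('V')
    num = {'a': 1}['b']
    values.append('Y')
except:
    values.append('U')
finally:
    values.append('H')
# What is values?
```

Step-by-step execution trace:
1. try: `values.append('V')` → values = ['V'].
2. `num = {'a': 1}['b']` raises KeyError; `values.append('Y')` is not reached.
3. bare `except` matches → `values.append('U')` → values = ['V', 'U'].
4. finally always runs: `values.append('H')` → values = ['V', 'U', 'H'].
Result: ['V', 'U', 'H']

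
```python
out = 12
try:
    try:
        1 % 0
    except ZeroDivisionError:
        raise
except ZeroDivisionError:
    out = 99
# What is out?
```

Step-by-step execution trace:
1. Inner try: `1 % 0` raises ZeroDivisionError.
2. Inner `except ZeroDivisionError` matches; bare `raise` re-raises the same ZeroDivisionError.
3. Outer `except ZeroDivisionError` matches → out = 99.
Result: 99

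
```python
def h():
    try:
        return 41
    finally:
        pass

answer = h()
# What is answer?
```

Step-by-step execution trace:
1. `h()` enters try: `return 41` sets pending return value 41.
2. Before returning, `finally: pass` runs (no effect).
3. h() returns 41 → answer = 41.
Result: 41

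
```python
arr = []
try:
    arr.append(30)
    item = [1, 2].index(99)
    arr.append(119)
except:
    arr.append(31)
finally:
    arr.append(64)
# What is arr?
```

Step-by-step execution trace:
1. try: `arr.append(30)` → arr = [30].
2. `item = [1, 2].index(99)` raises ValueError; `arr.append(119)` is not reached.
3. bare `except` matches → `arr.append(31)` → arr = [30, 31].
4. finally always runs: `arr.append(64)` → arr = [30, 31, 64].
Result: [30, 31, 64]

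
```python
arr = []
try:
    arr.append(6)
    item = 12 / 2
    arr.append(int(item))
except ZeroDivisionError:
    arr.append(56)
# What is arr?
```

Step-by-step execution trace:
1. try: `arr.append(6)` → arr = [6].
2. `item = 12 / 2` → item = 6.0. No exception raised.
3. `arr.append(int(item))` → arr = [6, 6].
4. `except ZeroDivisionError` is skipped (no exception was raised).
Result: [6, 6]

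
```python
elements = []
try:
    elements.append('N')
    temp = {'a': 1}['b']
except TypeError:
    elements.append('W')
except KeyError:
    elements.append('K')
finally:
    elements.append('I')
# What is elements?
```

Step-by-step execution trace:
1. try: `elements.append('N')` → elements = ['N'].
2. `temp = {'a': 1}['b']` raises KeyError.
3. `except TypeError` does not match KeyError; skipped.
4. `except KeyError` matches → `elements.append('K')` → elements = ['N', 'K'].
5. finally always runs: `elements.append('I')` → elements = ['N', 'K', 'I'].
Result: ['N', 'K', 'I']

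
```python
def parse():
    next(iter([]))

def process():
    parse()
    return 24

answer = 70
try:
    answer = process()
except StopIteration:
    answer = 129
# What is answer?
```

Step-by-step execution trace:
1. answer starts at 70.
2. try: `process()` calls `parse()`.
3. `parse()` evaluates `next(iter([]))`, which raises StopIteration; it propagates through process (uncaught).
4. `return 24` in process is not reached; the assignment to answer does not complete.
5. `except StopIteration` matches → answer = 129.
Result: 129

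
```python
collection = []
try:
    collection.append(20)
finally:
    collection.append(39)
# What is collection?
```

Step-by-step execution trace:
1. try: `collection.append(20)` → collection = [20].
2. The try body completes without raising.
3. finally always runs: `collection.append(39)` → collection = [20, 39].
Result: [20, 39]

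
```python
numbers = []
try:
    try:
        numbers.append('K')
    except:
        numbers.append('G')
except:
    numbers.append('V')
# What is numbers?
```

Step-by-step execution trace:
1. Inner try: `numbers.append('K')` → numbers = ['K']. No exception raised.
2. Inner `except` is skipped.
3. Inner try completes normally; outer `except` is skipped.
Result: ['K']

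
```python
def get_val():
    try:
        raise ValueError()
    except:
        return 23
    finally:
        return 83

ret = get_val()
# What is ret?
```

Step-by-step execution trace:
1. `get_val()` enters try: `raise ValueError()` raises ValueError.
2. bare `except` matches → `return 23` sets pending return value 23.
3. Before returning, `finally: return 83` runs and overrides the pending return.
4. get_val() returns 83 → ret = 83.
Result: 83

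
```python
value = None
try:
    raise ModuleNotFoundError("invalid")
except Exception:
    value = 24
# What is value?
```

Step-by-step execution trace:
1. `raise ModuleNotFoundError(...)` raises ModuleNotFoundError.
2. `except Exception` matches (ModuleNotFoundError is a subclass of Exception) → value = 24.
Result: 24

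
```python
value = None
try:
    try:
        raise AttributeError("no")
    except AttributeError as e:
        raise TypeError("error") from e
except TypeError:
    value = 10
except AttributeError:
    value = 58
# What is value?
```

Step-by-step execution trace:
1. Inner try raises AttributeError; inner `except AttributeError as e` catches it.
2. `raise TypeError(...) from e` raises TypeError (AttributeError is attached as __cause__, but only TypeError is active).
3. Outer `except TypeError` matches → value = 10.
4. `except AttributeError` is not reached.
Result: 10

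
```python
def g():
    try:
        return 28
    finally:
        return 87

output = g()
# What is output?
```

Step-by-step execution trace:
1. `g()` enters try: `return 28` sets pending return value 28.
2. Before returning, `finally: return 87` runs and overrides the pending return.
3. g() returns 87 → output = 87.
Result: 87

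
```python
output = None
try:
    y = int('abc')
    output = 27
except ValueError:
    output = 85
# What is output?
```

Step-by-step execution trace:
1. `y = int('abc')` raises ValueError.
2. `output = 27` is not reached.
3. `except ValueError` matches → output = 85.
Result: 85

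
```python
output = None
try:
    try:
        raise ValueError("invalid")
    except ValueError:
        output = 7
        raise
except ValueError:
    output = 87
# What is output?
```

Step-by-step execution trace:
1. Inner try: `raise ValueError("invalid")` raises ValueError.
2. Inner `except ValueError` matches → output = 7.
3. bare `raise` re-raises the same ValueError.
4. Outer `except ValueError` matches → output = 87.
Result: 87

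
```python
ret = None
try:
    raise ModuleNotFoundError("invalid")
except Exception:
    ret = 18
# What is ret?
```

Step-by-step execution trace:
1. `raise ModuleNotFoundError(...)` raises ModuleNotFoundError.
2. `except Exception` matches (ModuleNotFoundError is a subclass of Exception) → ret = 18.
Result: 18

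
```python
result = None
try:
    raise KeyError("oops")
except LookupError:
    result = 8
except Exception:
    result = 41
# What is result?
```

Step-by-step execution trace:
1. `raise KeyError(...)` raises KeyError.
2. `except LookupError` matches (KeyError is a subclass of LookupError) → result = 8.
3. `except Exception` is not reached.
Result: 8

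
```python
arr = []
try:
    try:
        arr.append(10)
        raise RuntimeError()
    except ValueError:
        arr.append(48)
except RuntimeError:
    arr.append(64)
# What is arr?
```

Step-by-step execution trace:
1. Inner try: `arr.append(10)` → arr = [10].
2. `raise RuntimeError()` raises RuntimeError.
3. Inner `except ValueError` does not match RuntimeError; exception propagates to outer try.
4. Outer `except RuntimeError` matches → `arr.append(64)` → arr = [10, 64].
Result: [10, 64]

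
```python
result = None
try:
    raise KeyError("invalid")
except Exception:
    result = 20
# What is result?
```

Step-by-step execution trace:
1. `raise KeyError(...)` raises KeyError.
2. `except Exception` matches (KeyError is a subclass of Exception) → result = 20.
Result: 20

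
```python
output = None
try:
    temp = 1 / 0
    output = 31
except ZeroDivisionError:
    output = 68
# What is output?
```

Step-by-step execution trace:
1. `temp = 1 / 0` raises ZeroDivisionError.
2. `output = 31` is not reached.
3. `except ZeroDivisionError` matches → output = 68.
Result: 68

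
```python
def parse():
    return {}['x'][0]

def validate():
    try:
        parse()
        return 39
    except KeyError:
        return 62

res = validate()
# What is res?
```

Step-by-step execution trace:
1. `validate()` calls `parse()`.
2. `parse()` evaluates `{}['x'][0]`, which raises KeyError; it propagates to the caller.
3. `return 39` is not reached.
4. `except KeyError` in validate matches → returns 62.
5. res = 62.
Result: 62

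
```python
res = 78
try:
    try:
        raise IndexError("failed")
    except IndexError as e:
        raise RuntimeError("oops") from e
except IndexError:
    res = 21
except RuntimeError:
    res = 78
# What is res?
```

Step-by-step execution trace:
1. Inner try raises IndexError; inner `except IndexError as e` catches it.
2. `raise RuntimeError(...) from e` raises RuntimeError (IndexError is attached as __cause__, but only RuntimeError is active).
3. Outer `except IndexError` does not match RuntimeError; skipped.
4. Outer `except RuntimeError` matches → res = 78.
Result: 78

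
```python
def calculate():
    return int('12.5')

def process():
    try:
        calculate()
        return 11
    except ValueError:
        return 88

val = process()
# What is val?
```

Step-by-step execution trace:
1. `process()` calls `calculate()`.
2. `calculate()` evaluates `int('12.5')`, which raises ValueError; it propagates to the caller.
3. `return 11` is not reached.
4. `except ValueError` in process matches → returns 88.
5. val = 88.
Result: 88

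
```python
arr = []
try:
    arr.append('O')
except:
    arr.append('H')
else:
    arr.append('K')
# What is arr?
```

Step-by-step execution trace:
1. try: `arr.append('O')` → arr = ['O']. No exception raised.
2. `except` is skipped.
3. `else` runs (try completed without exception): `arr.append('K')` → arr = ['O', 'K'].
Result: ['O', 'K']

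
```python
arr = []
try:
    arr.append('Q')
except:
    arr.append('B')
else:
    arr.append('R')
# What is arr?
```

Step-by-step execution trace:
1. try: `arr.append('Q')` → arr = ['Q']. No exception raised.
2. `except` is skipped.
3. `else` runs (try completed without exception): `arr.append('R')` → arr = ['Q', 'R'].
Result: ['Q', 'R']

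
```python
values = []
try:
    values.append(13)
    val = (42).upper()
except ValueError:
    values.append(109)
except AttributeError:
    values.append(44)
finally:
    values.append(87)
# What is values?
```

Step-by-step execution trace:
1. try: `values.append(13)` → values = [13].
2. `val = (42).upper()` raises AttributeError.
3. `except ValueError` does not match AttributeError; skipped.
4. `except AttributeError` matches → `values.append(44)` → values = [13, 44].
5. finally always runs: `values.append(87)` → values = [13, 44, 87].
Result: [13, 44, 87]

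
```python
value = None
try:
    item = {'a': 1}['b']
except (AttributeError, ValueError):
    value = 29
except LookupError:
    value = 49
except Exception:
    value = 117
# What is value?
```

Step-by-step execution trace:
1. `item = {'a': 1}['b']` raises KeyError.
2. `except (AttributeError, ValueError)` does not match KeyError; skipped.
3. `except LookupError` matches (KeyError is a subclass of LookupError) → value = 49.
4. `except Exception` is not reached.
Result: 49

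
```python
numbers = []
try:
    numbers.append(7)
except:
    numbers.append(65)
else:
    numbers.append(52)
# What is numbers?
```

Step-by-step execution trace:
1. try: `numbers.append(7)` → numbers = [7]. No exception raised.
2. `except` is skipped.
3. `else` runs (try completed without exception): `numbers.append(52)` → numbers = [7, 52].
Result: [7, 52]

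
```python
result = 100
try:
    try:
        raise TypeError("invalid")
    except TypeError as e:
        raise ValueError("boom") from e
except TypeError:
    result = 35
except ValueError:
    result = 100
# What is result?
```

Step-by-step execution trace:
1. Inner try raises TypeError; inner `except TypeError as e` catches it.
2. `raise ValueError(...) from e` raises ValueError (TypeError is attached as __cause__, but only ValueError is active).
3. Outer `except TypeError` does not match ValueError; skipped.
4. Outer `except ValueError` matches → result = 100.
Result: 100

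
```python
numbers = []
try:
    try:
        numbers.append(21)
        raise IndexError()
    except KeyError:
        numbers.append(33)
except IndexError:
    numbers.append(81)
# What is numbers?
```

Step-by-step execution trace:
1. Inner try: `numbers.append(21)` → numbers = [21].
2. `raise IndexError()` raises IndexError.
3. Inner `except KeyError` does not match IndexError; exception propagates to outer try.
4. Outer `except IndexError` matches → `numbers.append(81)` → numbers = [21, 81].
Result: [21, 81]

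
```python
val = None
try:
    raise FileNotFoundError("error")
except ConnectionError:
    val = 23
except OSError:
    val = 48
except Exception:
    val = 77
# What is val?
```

Step-by-step execution trace:
1. `raise FileNotFoundError(...)` raises FileNotFoundError.
2. `except ConnectionError` does not match (FileNotFoundError is not a subclass of ConnectionError); skipped.
3. `except OSError` matches (FileNotFoundError is a subclass of OSError) → val = 48.
4. `except Exception` is not reached.
Result: 48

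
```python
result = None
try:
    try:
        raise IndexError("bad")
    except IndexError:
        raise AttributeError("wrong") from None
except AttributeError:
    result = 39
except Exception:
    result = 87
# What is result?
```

Step-by-step execution trace:
1. Inner try raises IndexError; inner `except IndexError` catches it.
2. `raise AttributeError(...) from None` raises AttributeError (from None suppresses __context__, but the active exception is still AttributeError).
3. Outer `except AttributeError` matches → result = 39.
4. `except Exception` is not reached.
Result: 39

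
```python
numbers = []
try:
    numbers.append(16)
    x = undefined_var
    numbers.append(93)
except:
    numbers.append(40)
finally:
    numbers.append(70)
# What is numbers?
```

Step-by-step execution trace:
1. try: `numbers.append(16)` → numbers = [16].
2. `x = undefined_var` raises NameError; `numbers.append(93)` is not reached.
3. bare `except` matches → `numbers.append(40)` → numbers = [16, 40].
4. finally always runs: `numbers.append(70)` → numbers = [16, 40, 70].
Result: [16, 40, 70]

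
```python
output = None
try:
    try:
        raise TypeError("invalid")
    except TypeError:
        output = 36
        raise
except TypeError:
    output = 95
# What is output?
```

Step-by-step execution trace:
1. Inner try: `raise TypeError("invalid")` raises TypeError.
2. Inner `except TypeError` matches → output = 36.
3. bare `raise` re-raises the same TypeError.
4. Outer `except TypeError` matches → output = 95.
Result: 95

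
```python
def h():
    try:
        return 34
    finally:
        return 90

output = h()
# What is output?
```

Step-by-step execution trace:
1. `h()` enters try: `return 34` sets pending return value 34.
2. Before returning, `finally: return 90` runs and overrides the pending return.
3. h() returns 90 → output = 90.
Result: 90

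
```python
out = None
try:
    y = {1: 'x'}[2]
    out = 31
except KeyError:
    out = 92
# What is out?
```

Step-by-step execution trace:
1. `y = {1: 'x'}[2]` raises KeyError.
2. `out = 31` is not reached.
3. `except KeyError` matches → out = 92.
Result: 92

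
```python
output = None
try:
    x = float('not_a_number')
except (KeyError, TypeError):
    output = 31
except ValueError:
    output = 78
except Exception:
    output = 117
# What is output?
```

Step-by-step execution trace:
1. `x = float('not_a_number')` raises ValueError.
2. `except (KeyError, TypeError)` does not match ValueError; skipped.
3. `except ValueError` matches (exact type match) → output = 78.
4. `except Exception` is not reached.
Result: 78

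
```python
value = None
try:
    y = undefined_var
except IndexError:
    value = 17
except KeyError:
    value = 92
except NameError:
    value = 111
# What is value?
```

Step-by-step execution trace:
1. `y = undefined_var` raises NameError.
2. `except IndexError` does not match NameError; skipped.
3. `except KeyError` does not match NameError; skipped.
4. `except NameError` matches → value = 111.
Result: 111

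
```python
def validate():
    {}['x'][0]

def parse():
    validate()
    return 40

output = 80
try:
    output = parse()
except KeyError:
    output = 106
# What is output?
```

Step-by-step execution trace:
1. output starts at 80.
2. try: `parse()` calls `validate()`.
3. `validate()` evaluates `{}['x'][0]`, which raises KeyError; it propagates through parse (uncaught).
4. `return 40` in parse is not reached; the assignment to output does not complete.
5. `except KeyError` matches → output = 106.
Result: 106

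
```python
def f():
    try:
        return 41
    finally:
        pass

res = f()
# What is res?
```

Step-by-step execution trace:
1. `f()` enters try: `return 41` sets pending return value 41.
2. Before returning, `finally: pass` runs (no effect).
3. f() returns 41 → res = 41.
Result: 41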